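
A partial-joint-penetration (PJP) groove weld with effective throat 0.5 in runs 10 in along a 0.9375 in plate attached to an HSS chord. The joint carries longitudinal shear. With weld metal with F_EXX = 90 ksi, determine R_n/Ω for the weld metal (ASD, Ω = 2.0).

R_n/Ω ≈ 135 kip

Effective throat (given) t_e = 0.5 in.
A_we = 0.5 × 10 = 5 in².
F_nw = 0.6 F_EXX = 54 ksi.
R_n/Ω = (54 × 5) / 2.0 = 135 kip.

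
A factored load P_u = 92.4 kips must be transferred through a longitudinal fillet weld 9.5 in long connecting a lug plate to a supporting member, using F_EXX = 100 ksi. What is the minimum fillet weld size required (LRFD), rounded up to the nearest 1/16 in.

w = 5/16 in

Total weld length L = 9.5 in.
Required throat t_e = P_u / (φ × 0.6 F_EXX × L) = 92.4 / (0.75 × 0.6 × 100 × 9.5) = 0.2161 in.
Required leg w = t_e / 0.707 = 0.3057 in → use 5/16 in.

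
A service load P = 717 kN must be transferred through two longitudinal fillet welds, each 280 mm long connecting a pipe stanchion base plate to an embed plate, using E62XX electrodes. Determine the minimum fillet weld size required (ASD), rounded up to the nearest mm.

E62XX → F_EXX = 620 MPa.
Total weld length L = 560 mm.
Required throat t_e = P × Ω / (0.6 F_EXX × L) = 717 × 2.0 / (0.6 × 620 × 560 × 10⁻³) = 6.884 mm.
Required leg w = t_e / 0.707 = 9.736 mm → use 10 mm.

w = 10 mm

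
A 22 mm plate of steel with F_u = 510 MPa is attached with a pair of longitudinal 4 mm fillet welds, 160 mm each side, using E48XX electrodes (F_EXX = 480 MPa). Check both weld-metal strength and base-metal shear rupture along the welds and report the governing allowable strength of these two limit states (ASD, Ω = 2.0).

t_e = 0.707 × 4 = 2.828 mm; L = 320 mm.
Weld metal: R_n/Ω = (1/2.0) × 0.6 × 480 × 2.828 × 320 × 10⁻³ = 130.3 kN.
Base metal (shear rupture): R_n/Ω = (1/2.0) × 0.6 × 510 × 22 × 320 × 10⁻³ = 1077 kN.
Governing: weld metal.

R_n/Ω ≈ 130 kN (weld metal governs)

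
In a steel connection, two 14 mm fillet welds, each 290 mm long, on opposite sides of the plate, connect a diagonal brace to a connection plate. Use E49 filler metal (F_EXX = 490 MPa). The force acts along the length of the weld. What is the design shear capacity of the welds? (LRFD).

Effective throat t_e = 0.707 × 14 = 9.898 mm.
Total length L = 580 mm; A_we = 9.898 × 580 = 5741 mm².
F_nw = 0.6 F_EXX = 0.6 × 490 = 294 MPa.
φR_n = 0.75 × 294 × 5741 × 10⁻³ = 1266 kN.

φR_n ≈ 1270 kN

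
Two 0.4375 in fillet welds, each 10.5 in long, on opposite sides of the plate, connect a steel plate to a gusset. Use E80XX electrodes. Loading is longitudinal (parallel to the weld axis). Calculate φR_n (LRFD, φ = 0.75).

E80XX → F_EXX = 80 ksi.
Effective throat t_e = 0.707 × 0.4375 = 0.3093 in.
Total length L = 21 in; A_we = 0.3093 × 21 = 6.496 in².
F_nw = 0.6 F_EXX = 0.6 × 80 = 48 ksi.
φR_n = 0.75 × 48 × 6.496 = 233.8 kip.

φR_n ≈ 234 kip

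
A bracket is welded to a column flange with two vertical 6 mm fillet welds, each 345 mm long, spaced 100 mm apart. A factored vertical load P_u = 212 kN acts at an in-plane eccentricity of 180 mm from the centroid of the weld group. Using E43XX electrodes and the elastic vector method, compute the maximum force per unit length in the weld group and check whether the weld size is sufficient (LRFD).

E43XX → F_EXX = 430 MPa.
Total weld length L_w = 690 mm. Treat welds as unit-width lines.
Polar moment about centroid: J = 2[d³/12 + d(b/2)²] = 2[345³/12 + 345×50²] = 8569000 mm³.
Direct shear f_v = P/L_w = 212×10³ / 690 = 307.2 N/mm (vertical).
Torsion M = P·e = 212×10³ × 180 = 38160000 N·mm.
Critical point at (x, y) = (50, 172.5) from centroid. f_tx = M·y/J = 768.2 N/mm; f_ty = M·x/J = 222.7 N/mm.
Resultant f_max = √[f_tx² + (f_v + f_ty)²] = √[768.2² + (307.2 + 222.7)²] = 933.2 N/mm.
Capacity per unit length: φr_n = 0.75 × 0.6 × 430 × (0.707 × 6) = 820.8 N/mm.
933.2 > 820.8 → NOT adequate.

f_max ≈ 933 N/mm; NOT adequate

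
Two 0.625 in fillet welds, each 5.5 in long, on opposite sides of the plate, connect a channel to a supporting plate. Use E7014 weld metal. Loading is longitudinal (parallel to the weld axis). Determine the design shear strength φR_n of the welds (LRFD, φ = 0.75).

φR_n ≈ 153 kips

E70XX → F_EXX = 70 ksi.
Effective throat t_e = 0.707 × 0.625 = 0.4419 in.
Total length L = 11 in; A_we = 0.4419 × 11 = 4.861 in².
F_nw = 0.6 F_EXX = 0.6 × 70 = 42 ksi.
φR_n = 0.75 × 42 × 4.861 = 153.1 kips.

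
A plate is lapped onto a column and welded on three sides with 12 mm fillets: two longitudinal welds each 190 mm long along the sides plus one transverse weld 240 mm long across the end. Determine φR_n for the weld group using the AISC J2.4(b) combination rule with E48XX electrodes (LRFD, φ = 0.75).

φR_n ≈ 1250 kN

E48XX → F_EXX = 480 MPa.
t_e = 0.707 × 12 = 8.484 mm.
R_nwl = 0.6 × 480 × 8.484 × 380 × 10⁻³ = 928.5 kN (longitudinal, 2 welds).
R_nwt = 0.6 × 480 × 8.484 × 240 × 10⁻³ = 586.4 kN (transverse, base value).
(i) R_nwl + R_nwt = 1515 kN; (ii) 0.85 R_nwl + 1.5 R_nwt = 1669 kN.
R_n = max = 1669 kN [governs: (ii)]; φR_n = 1252 kN.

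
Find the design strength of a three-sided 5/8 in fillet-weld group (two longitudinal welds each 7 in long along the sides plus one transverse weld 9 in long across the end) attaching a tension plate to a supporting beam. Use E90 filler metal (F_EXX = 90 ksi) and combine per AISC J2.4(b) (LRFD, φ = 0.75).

t_e = 0.707 × 0.625 = 0.4419 in.
R_nwl = 0.6 × 90 × 0.4419 × 14 = 334.1 kip (longitudinal, 2 welds).
R_nwt = 0.6 × 90 × 0.4419 × 9 = 214.8 kip (transverse, base value).
(i) R_nwl + R_nwt = 548.8 kip; (ii) 0.85 R_nwl + 1.5 R_nwt = 606.1 kip.
R_n = max = 606.1 kip [governs: (ii)]; φR_n = 454.6 kip.

φR_n ≈ 455 kip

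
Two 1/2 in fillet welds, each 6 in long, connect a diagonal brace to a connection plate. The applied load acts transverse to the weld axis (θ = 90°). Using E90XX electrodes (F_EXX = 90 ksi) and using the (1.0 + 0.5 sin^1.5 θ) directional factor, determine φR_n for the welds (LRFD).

φR_n ≈ 258 kip

t_e = 0.707 × 0.5 = 0.3535 in; A_we = 0.3535 × 12 = 4.242 in².
Directional factor: 1.0 + 0.5 sin^1.5(90°) = 1.5.
F_nw = 0.6 × 90 × 1.5 = 81 ksi.
φR_n = 0.75 × 81 × 4.242 = 257.7 kip.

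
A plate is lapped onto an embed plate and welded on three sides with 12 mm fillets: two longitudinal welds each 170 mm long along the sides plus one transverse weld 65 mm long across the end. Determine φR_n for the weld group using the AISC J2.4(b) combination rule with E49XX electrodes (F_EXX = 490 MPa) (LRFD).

t_e = 0.707 × 12 = 8.484 mm.
R_nwl = 0.6 × 490 × 8.484 × 340 × 10⁻³ = 848.1 kN (longitudinal, 2 welds).
R_nwt = 0.6 × 490 × 8.484 × 65 × 10⁻³ = 162.1 kN (transverse, base value).
(i) R_nwl + R_nwt = 1010 kN; (ii) 0.85 R_nwl + 1.5 R_nwt = 964 kN.
R_n = max = 1010 kN [governs: (i)]; φR_n = 757.6 kN.

φR_n ≈ 758 kN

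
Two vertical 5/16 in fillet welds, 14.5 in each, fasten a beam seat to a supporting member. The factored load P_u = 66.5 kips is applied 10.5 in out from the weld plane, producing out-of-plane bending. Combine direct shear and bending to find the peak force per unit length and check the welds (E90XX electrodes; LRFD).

f_max ≈ 10.2 kip/in; NOT adequate

E90XX → F_EXX = 90 ksi.
L_w = 2 × 14.5 = 29 in; section modulus (unit throat) S = 2 × L²/6 = 70.08 in².
Direct shear f_v = P/L_w = 66.5/29 = 2.293 kip/in.
Moment M = P × e = 66.5 × 10.5 = 698.25 kip·in; bending f_b = M/S = 9.963 kip/in.
f_max = √(f_v² + f_b²) = √(2.293² + 9.963²) = 10.22 kip/in.
φr_n = 0.75 × 0.6 × 90 × (0.707 × 0.3125) = 8.948 kip/in → NOT adequate.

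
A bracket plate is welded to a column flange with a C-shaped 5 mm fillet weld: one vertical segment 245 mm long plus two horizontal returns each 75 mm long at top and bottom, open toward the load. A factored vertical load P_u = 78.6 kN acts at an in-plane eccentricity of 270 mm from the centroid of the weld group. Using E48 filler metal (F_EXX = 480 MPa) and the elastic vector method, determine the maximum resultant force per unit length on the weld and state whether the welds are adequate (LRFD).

f_max ≈ 895 N/mm; NOT adequate

Total weld length L_w = 395 mm. Treat welds as unit-width lines.
Centroid: x̄ = 2×75×37.5 / 395 = 14.24 mm from the vertical weld.
Polar moment about centroid: J = I_x + I_y = [245³/12 + 2×75×122.5²] + [245×14.24² + 2(75³/12 + 75×23.26²)] = 3678000 mm³.
Direct shear f_v = P/L_w = 78.6×10³ / 395 = 199 N/mm (vertical).
Torsion M = P·e = 78.6×10³ × 270 = 21222000 N·mm.
Critical point at (x, y) = (60.76, 122.5) from centroid. f_tx = M·y/J = 706.9 N/mm; f_ty = M·x/J = 350.6 N/mm.
Resultant f_max = √[f_tx² + (f_v + f_ty)²] = √[706.9² + (199 + 350.6)²] = 895.4 N/mm.
Capacity per unit length: φr_n = 0.75 × 0.6 × 480 × (0.707 × 5) = 763.6 N/mm.
895.4 > 763.6 → NOT adequate.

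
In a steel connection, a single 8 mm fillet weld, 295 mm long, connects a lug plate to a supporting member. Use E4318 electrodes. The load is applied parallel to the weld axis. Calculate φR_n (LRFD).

E43XX → F_EXX = 430 MPa.
Effective throat t_e = 0.707 × 8 = 5.656 mm.
Total length L = 295 mm; A_we = 5.656 × 295 = 1669 mm².
F_nw = 0.6 F_EXX = 0.6 × 430 = 258 MPa.
φR_n = 0.75 × 258 × 1669 × 10⁻³ = 322.9 kN.

φR_n ≈ 323 kN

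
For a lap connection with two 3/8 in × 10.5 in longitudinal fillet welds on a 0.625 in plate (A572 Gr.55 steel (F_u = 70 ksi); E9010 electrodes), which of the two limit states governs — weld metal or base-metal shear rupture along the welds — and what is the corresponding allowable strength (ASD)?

E90XX → F_EXX = 90 ksi.
t_e = 0.707 × 0.375 = 0.2651 in; L = 21 in.
Weld metal: R_n/Ω = (1/2.0) × 0.6 × 90 × 0.2651 × 21 = 150.3 kips.
Base metal (shear rupture): R_n/Ω = (1/2.0) × 0.6 × 70 × 0.625 × 21 = 275.6 kips.
Governing: weld metal.

R_n/Ω ≈ 150 kips (weld metal governs)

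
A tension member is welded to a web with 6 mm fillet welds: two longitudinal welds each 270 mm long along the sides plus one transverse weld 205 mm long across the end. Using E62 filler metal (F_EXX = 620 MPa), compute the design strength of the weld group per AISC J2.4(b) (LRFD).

t_e = 0.707 × 6 = 4.242 mm.
R_nwl = 0.6 × 620 × 4.242 × 540 × 10⁻³ = 852.1 kN (longitudinal, 2 welds).
R_nwt = 0.6 × 620 × 4.242 × 205 × 10⁻³ = 323.5 kN (transverse, base value).
(i) R_nwl + R_nwt = 1176 kN; (ii) 0.85 R_nwl + 1.5 R_nwt = 1210 kN.
R_n = max = 1210 kN [governs: (ii)]; φR_n = 907.2 kN.

φR_n ≈ 907 kN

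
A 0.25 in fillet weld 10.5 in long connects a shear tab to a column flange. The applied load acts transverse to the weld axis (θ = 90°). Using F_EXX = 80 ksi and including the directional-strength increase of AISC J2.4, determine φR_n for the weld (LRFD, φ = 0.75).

t_e = 0.707 × 0.25 = 0.1767 in; A_we = 0.1767 × 10.5 = 1.856 in².
Directional factor: 1.0 + 0.5 sin^1.5(90°) = 1.5.
F_nw = 0.6 × 80 × 1.5 = 72 ksi.
φR_n = 0.75 × 72 × 1.856 = 100.2 kip.

φR_n ≈ 100 kip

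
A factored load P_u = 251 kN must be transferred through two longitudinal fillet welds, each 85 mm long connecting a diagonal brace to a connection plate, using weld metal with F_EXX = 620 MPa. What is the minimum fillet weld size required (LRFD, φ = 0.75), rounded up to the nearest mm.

w = 8 mm

Total weld length L = 170 mm.
Required throat t_e = P_u / (φ × 0.6 F_EXX × L) = 251 / (0.75 × 0.6 × 620 × 170 × 10⁻³) = 5.292 mm.
Required leg w = t_e / 0.707 = 7.485 mm → use 8 mm.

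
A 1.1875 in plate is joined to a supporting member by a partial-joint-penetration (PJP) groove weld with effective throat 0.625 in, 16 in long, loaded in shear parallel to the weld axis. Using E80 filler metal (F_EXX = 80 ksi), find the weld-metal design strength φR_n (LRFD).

Effective throat (given) t_e = 0.625 in.
A_we = 0.625 × 16 = 10 in².
F_nw = 0.6 F_EXX = 48 ksi.
φR_n = 0.75 × 48 × 10 = 360 kip.

φR_n ≈ 360 kip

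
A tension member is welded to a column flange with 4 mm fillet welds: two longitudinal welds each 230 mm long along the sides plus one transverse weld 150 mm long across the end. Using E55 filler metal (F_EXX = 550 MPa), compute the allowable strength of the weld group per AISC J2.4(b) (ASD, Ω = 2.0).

t_e = 0.707 × 4 = 2.828 mm.
R_nwl = 0.6 × 550 × 2.828 × 460 × 10⁻³ = 429.3 kN (longitudinal, 2 welds).
R_nwt = 0.6 × 550 × 2.828 × 150 × 10⁻³ = 140 kN (transverse, base value).
(i) R_nwl + R_nwt = 569.3 kN; (ii) 0.85 R_nwl + 1.5 R_nwt = 574.9 kN.
R_n = max = 574.9 kN [governs: (ii)]; R_n/Ω = 287.4 kN.

R_n/Ω ≈ 287 kN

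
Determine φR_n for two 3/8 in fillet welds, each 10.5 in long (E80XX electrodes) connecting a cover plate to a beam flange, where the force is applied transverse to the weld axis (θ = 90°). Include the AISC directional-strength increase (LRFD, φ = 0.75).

φR_n ≈ 301 kips

E80XX → F_EXX = 80 ksi.
t_e = 0.707 × 0.375 = 0.2651 in; A_we = 0.2651 × 21 = 5.568 in².
Directional factor: 1.0 + 0.5 sin^1.5(90°) = 1.5.
F_nw = 0.6 × 80 × 1.5 = 72 ksi.
φR_n = 0.75 × 72 × 5.568 = 300.7 kips.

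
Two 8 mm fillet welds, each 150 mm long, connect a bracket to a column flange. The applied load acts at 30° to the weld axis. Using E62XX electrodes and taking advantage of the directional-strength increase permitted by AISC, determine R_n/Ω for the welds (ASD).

E62XX → F_EXX = 620 MPa.
t_e = 0.707 × 8 = 5.656 mm; A_we = 5.656 × 300 = 1697 mm².
Directional factor: 1.0 + 0.5 sin^1.5(30°) = 1.177.
F_nw = 0.6 × 620 × 1.177 = 437.8 MPa.
R_n/Ω = (437.8 × 1697) / 2.0 × 10⁻³ = 371.4 kN.

R_n/Ω ≈ 371 kN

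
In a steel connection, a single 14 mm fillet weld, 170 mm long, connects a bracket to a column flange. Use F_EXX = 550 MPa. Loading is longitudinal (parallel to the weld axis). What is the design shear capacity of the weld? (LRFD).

Effective throat t_e = 0.707 × 14 = 9.898 mm.
Total length L = 170 mm; A_we = 9.898 × 170 = 1683 mm².
F_nw = 0.6 F_EXX = 0.6 × 550 = 330 MPa.
φR_n = 0.75 × 330 × 1683 × 10⁻³ = 416.5 kN.

φR_n ≈ 416 kN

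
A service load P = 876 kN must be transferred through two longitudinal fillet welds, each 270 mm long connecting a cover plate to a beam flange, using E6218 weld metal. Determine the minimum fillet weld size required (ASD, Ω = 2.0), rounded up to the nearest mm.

w = 13 mm

E62XX → F_EXX = 620 MPa.
Total weld length L = 540 mm.
Required throat t_e = P × Ω / (0.6 F_EXX × L) = 876 × 2.0 / (0.6 × 620 × 540 × 10⁻³) = 8.722 mm.
Required leg w = t_e / 0.707 = 12.34 mm → use 13 mm.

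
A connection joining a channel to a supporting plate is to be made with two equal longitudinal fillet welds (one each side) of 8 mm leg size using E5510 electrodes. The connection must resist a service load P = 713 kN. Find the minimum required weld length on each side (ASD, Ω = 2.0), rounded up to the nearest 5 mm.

E55XX → F_EXX = 550 MPa.
Throat t_e = 0.707 × 8 = 5.656 mm.
r_n/Ω = (0.6 × 550 × 5.656) / 2.0 = 933.2 N/mm = 0.9332 kN/mm.
L_req = P / (r_n/Ω) = 713 / 0.9332 = 764 mm total.
Per side: 764 / 2 = 382 mm.
Round up → use L = 385 mm on each side.

L = 385 mm on each side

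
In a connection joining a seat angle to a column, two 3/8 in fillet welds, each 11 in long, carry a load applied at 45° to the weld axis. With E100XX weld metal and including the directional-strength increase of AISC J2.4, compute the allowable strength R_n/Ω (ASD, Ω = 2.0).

R_n/Ω ≈ 227 kip

E100XX → F_EXX = 100 ksi.
t_e = 0.707 × 0.375 = 0.2651 in; A_we = 0.2651 × 22 = 5.833 in².
Directional factor: 1.0 + 0.5 sin^1.5(45°) = 1.297.
F_nw = 0.6 × 100 × 1.297 = 77.84 ksi.
R_n/Ω = (77.84 × 5.833) / 2.0 = 227 kip.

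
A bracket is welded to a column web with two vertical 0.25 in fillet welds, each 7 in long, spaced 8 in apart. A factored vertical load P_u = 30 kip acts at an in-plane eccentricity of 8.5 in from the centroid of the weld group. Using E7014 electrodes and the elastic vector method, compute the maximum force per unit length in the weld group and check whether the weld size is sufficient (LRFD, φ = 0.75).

E70XX → F_EXX = 70 ksi.
Total weld length L_w = 14 in. Treat welds as unit-width lines.
Polar moment about centroid: J = 2[d³/12 + d(b/2)²] = 2[7³/12 + 7×4²] = 281.2 in³.
Direct shear f_v = P/L_w = 30 / 14 = 2.143 kip/in (vertical).
Torsion M = P·e = 30 × 8.5 = 255 kip·in.
Critical point at (x, y) = (4, 3.5) from centroid. f_tx = M·y/J = 3.174 kip/in; f_ty = M·x/J = 3.628 kip/in.
Resultant f_max = √[f_tx² + (f_v + f_ty)²] = √[3.174² + (2.143 + 3.628)²] = 6.586 kip/in.
Capacity per unit length: φr_n = 0.75 × 0.6 × 70 × (0.707 × 0.25) = 5.568 kip/in.
6.586 > 5.568 → NOT adequate.

f_max ≈ 6.59 kip/in; NOT adequate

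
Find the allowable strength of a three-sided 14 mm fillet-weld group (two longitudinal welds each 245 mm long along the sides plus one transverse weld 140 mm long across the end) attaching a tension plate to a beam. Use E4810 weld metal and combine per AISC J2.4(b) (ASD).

E48XX → F_EXX = 480 MPa.
t_e = 0.707 × 14 = 9.898 mm.
R_nwl = 0.6 × 480 × 9.898 × 490 × 10⁻³ = 1397 kN (longitudinal, 2 welds).
R_nwt = 0.6 × 480 × 9.898 × 140 × 10⁻³ = 399.1 kN (transverse, base value).
(i) R_nwl + R_nwt = 1796 kN; (ii) 0.85 R_nwl + 1.5 R_nwt = 1786 kN.
R_n = max = 1796 kN [governs: (i)]; R_n/Ω = 897.9 kN.

R_n/Ω ≈ 898 kN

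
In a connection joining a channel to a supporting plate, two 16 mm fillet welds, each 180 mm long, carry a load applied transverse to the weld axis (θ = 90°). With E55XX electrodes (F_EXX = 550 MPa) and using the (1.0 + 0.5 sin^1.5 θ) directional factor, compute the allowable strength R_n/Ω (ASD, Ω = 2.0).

R_n/Ω ≈ 1010 kN

t_e = 0.707 × 16 = 11.31 mm; A_we = 11.31 × 360 = 4072 mm².
Directional factor: 1.0 + 0.5 sin^1.5(90°) = 1.5.
F_nw = 0.6 × 550 × 1.5 = 495 MPa.
R_n/Ω = (495 × 4072) / 2.0 × 10⁻³ = 1008 kN.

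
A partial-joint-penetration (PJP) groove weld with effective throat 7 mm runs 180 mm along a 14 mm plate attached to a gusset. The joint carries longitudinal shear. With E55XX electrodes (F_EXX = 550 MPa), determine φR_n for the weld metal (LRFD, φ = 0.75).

Effective throat (given) t_e = 7 mm.
A_we = 7 × 180 = 1260 mm².
F_nw = 0.6 F_EXX = 330 MPa.
φR_n = 0.75 × 330 × 1260 × 10⁻³ = 311.9 kN.

φR_n ≈ 312 kN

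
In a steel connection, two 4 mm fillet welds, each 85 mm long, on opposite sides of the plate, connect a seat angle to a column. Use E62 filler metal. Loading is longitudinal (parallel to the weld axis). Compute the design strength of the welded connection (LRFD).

E62XX → F_EXX = 620 MPa.
Effective throat t_e = 0.707 × 4 = 2.828 mm.
Total length L = 170 mm; A_we = 2.828 × 170 = 480.8 mm².
F_nw = 0.6 F_EXX = 0.6 × 620 = 372 MPa.
φR_n = 0.75 × 372 × 480.8 × 10⁻³ = 134.1 kN.

φR_n ≈ 134 kN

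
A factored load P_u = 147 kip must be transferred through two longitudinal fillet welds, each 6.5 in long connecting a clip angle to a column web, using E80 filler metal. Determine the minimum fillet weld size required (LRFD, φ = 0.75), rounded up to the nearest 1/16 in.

w = 1/2 in

E80XX → F_EXX = 80 ksi.
Total weld length L = 13 in.
Required throat t_e = P_u / (φ × 0.6 F_EXX × L) = 147 / (0.75 × 0.6 × 80 × 13) = 0.3141 in.
Required leg w = t_e / 0.707 = 0.4443 in → use 1/2 in.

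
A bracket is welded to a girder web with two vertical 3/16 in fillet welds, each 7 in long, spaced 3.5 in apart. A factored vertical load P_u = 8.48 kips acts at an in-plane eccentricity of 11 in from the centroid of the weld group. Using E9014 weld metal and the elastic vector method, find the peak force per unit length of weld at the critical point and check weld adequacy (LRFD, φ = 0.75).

E90XX → F_EXX = 90 ksi.
Total weld length L_w = 14 in. Treat welds as unit-width lines.
Polar moment about centroid: J = 2[d³/12 + d(b/2)²] = 2[7³/12 + 7×1.75²] = 100 in³.
Direct shear f_v = P/L_w = 8.48 / 14 = 0.6057 kip/in (vertical).
Torsion M = P·e = 8.48 × 11 = 93.28 kip·in.
Critical point at (x, y) = (1.75, 3.5) from centroid. f_tx = M·y/J = 3.263 kip/in; f_ty = M·x/J = 1.632 kip/in.
Resultant f_max = √[f_tx² + (f_v + f_ty)²] = √[3.263² + (0.6057 + 1.632)²] = 3.957 kip/in.
Capacity per unit length: φr_n = 0.75 × 0.6 × 90 × (0.707 × 0.1875) = 5.369 kip/in.
3.957 ≤ 5.369 → adequate.

f_max ≈ 3.96 kip/in; adequate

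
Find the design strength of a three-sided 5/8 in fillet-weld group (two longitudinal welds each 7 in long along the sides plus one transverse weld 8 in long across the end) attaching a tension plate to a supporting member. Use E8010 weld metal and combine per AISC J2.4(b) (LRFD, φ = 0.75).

E80XX → F_EXX = 80 ksi.
t_e = 0.707 × 0.625 = 0.4419 in.
R_nwl = 0.6 × 80 × 0.4419 × 14 = 296.9 kips (longitudinal, 2 welds).
R_nwt = 0.6 × 80 × 0.4419 × 8 = 169.7 kips (transverse, base value).
(i) R_nwl + R_nwt = 466.6 kips; (ii) 0.85 R_nwl + 1.5 R_nwt = 506.9 kips.
R_n = max = 506.9 kips [governs: (ii)]; φR_n = 380.2 kips.

φR_n ≈ 380 kips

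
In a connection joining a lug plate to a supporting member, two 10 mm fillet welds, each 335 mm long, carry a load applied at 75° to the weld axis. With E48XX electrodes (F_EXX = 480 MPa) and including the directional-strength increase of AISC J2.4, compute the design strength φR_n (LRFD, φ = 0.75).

φR_n ≈ 1510 kN

t_e = 0.707 × 10 = 7.07 mm; A_we = 7.07 × 670 = 4737 mm².
Directional factor: 1.0 + 0.5 sin^1.5(75°) = 1.475.
F_nw = 0.6 × 480 × 1.475 = 424.7 MPa.
φR_n = 0.75 × 424.7 × 4737 × 10⁻³ = 1509 kN.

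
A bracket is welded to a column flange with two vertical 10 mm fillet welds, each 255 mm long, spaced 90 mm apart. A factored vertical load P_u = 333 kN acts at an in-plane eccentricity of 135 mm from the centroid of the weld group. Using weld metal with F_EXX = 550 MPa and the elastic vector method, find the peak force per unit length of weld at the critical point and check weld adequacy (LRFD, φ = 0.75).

Total weld length L_w = 510 mm. Treat welds as unit-width lines.
Polar moment about centroid: J = 2[d³/12 + d(b/2)²] = 2[255³/12 + 255×45²] = 3796000 mm³.
Direct shear f_v = P/L_w = 333×10³ / 510 = 652.9 N/mm (vertical).
Torsion M = P·e = 333×10³ × 135 = 44955000 N·mm.
Critical point at (x, y) = (45, 127.5) from centroid. f_tx = M·y/J = 1510 N/mm; f_ty = M·x/J = 532.9 N/mm.
Resultant f_max = √[f_tx² + (f_v + f_ty)²] = √[1510² + (652.9 + 532.9)²] = 1920 N/mm.
Capacity per unit length: φr_n = 0.75 × 0.6 × 550 × (0.707 × 10) = 1750 N/mm.
1920 > 1750 → NOT adequate.

f_max ≈ 1920 N/mm; NOT adequate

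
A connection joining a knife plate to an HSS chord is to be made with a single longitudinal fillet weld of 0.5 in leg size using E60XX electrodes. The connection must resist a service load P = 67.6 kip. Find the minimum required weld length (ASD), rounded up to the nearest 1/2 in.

L = 11 in

E60XX → F_EXX = 60 ksi.
Throat t_e = 0.707 × 0.5 = 0.3535 in.
r_n/Ω = (0.6 × 60 × 0.3535) / 2.0 = 6.363 kip/in.
L_req = P / (r_n/Ω) = 67.6 / 6.363 = 10.62 in total.
Round up → use L = 11 in.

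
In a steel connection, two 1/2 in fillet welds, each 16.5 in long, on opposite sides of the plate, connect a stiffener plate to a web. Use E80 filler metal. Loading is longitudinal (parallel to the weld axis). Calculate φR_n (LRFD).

φR_n ≈ 420 kips

E80XX → F_EXX = 80 ksi.
Effective throat t_e = 0.707 × 0.5 = 0.3535 in.
Total length L = 33 in; A_we = 0.3535 × 33 = 11.67 in².
F_nw = 0.6 F_EXX = 0.6 × 80 = 48 ksi.
φR_n = 0.75 × 48 × 11.67 = 420 kips.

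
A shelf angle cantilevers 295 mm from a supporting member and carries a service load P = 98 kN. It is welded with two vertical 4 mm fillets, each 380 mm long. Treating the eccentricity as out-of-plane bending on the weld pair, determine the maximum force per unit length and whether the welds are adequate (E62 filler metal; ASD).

f_max ≈ 614 N/mm; NOT adequate

E62XX → F_EXX = 620 MPa.
L_w = 2 × 380 = 760 mm; section modulus (unit throat) S = 2 × L²/6 = 48130 mm².
Direct shear f_v = P/L_w = 98×10³/760 = 128.9 N/mm.
Moment M = P × e = 98×10³ × 295 = 28910000 N·mm; bending f_b = M/S = 600.6 N/mm.
f_max = √(f_v² + f_b²) = √(128.9² + 600.6²) = 614.3 N/mm.
r_n/Ω = (1/2.0) × 0.6 × 620 × (0.707 × 4) = 526 N/mm → NOT adequate.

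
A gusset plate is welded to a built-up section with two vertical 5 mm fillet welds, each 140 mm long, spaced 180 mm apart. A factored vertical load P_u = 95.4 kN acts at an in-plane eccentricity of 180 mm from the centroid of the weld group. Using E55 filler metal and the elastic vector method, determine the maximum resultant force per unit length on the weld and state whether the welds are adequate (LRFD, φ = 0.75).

f_max ≈ 1010 N/mm; NOT adequate

E55XX → F_EXX = 550 MPa.
Total weld length L_w = 280 mm. Treat welds as unit-width lines.
Polar moment about centroid: J = 2[d³/12 + d(b/2)²] = 2[140³/12 + 140×90²] = 2725000 mm³.
Direct shear f_v = P/L_w = 95.4×10³ / 280 = 340.7 N/mm (vertical).
Torsion M = P·e = 95.4×10³ × 180 = 17172000 N·mm.
Critical point at (x, y) = (90, 70) from centroid. f_tx = M·y/J = 441.1 N/mm; f_ty = M·x/J = 567.1 N/mm.
Resultant f_max = √[f_tx² + (f_v + f_ty)²] = √[441.1² + (340.7 + 567.1)²] = 1009 N/mm.
Capacity per unit length: φr_n = 0.75 × 0.6 × 550 × (0.707 × 5) = 874.9 N/mm.
1009 > 874.9 → NOT adequate.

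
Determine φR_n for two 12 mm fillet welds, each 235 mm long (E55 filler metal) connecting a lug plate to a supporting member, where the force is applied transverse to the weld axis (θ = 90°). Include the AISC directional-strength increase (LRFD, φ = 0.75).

φR_n ≈ 1480 kN

E55XX → F_EXX = 550 MPa.
t_e = 0.707 × 12 = 8.484 mm; A_we = 8.484 × 470 = 3987 mm².
Directional factor: 1.0 + 0.5 sin^1.5(90°) = 1.5.
F_nw = 0.6 × 550 × 1.5 = 495 MPa.
φR_n = 0.75 × 495 × 3987 × 10⁻³ = 1480 kN.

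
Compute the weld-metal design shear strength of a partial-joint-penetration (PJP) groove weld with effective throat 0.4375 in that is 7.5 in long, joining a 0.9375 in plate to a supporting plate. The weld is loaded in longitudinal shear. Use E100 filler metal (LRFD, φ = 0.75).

φR_n ≈ 148 kip

E100XX → F_EXX = 100 ksi.
Effective throat (given) t_e = 0.4375 in.
A_we = 0.4375 × 7.5 = 3.281 in².
F_nw = 0.6 F_EXX = 60 ksi.
φR_n = 0.75 × 60 × 3.281 = 147.7 kip.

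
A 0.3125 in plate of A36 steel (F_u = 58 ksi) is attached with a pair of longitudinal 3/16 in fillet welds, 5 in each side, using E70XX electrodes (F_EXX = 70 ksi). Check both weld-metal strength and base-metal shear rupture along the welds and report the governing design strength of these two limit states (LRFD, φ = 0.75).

φR_n ≈ 41.8 kip (weld metal governs)

t_e = 0.707 × 0.1875 = 0.1326 in; L = 10 in.
Weld metal: φR_n = 0.75 × 0.6 × 70 × 0.1326 × 10 = 41.76 kip.
Base metal (shear rupture): φR_n = 0.75 × 0.6 × 58 × 0.3125 × 10 = 81.56 kip.
Governing: weld metal.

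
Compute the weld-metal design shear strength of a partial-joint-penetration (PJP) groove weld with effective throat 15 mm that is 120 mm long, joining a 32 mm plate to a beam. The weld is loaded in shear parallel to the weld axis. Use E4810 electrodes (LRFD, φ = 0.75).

φR_n ≈ 389 kN

E48XX → F_EXX = 480 MPa.
Effective throat (given) t_e = 15 mm.
A_we = 15 × 120 = 1800 mm².
F_nw = 0.6 F_EXX = 288 MPa.
φR_n = 0.75 × 288 × 1800 × 10⁻³ = 388.8 kN.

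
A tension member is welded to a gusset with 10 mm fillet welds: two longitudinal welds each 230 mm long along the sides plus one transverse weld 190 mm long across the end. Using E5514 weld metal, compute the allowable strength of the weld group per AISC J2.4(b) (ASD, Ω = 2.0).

R_n/Ω ≈ 789 kN

E55XX → F_EXX = 550 MPa.
t_e = 0.707 × 10 = 7.07 mm.
R_nwl = 0.6 × 550 × 7.07 × 460 × 10⁻³ = 1073 kN (longitudinal, 2 welds).
R_nwt = 0.6 × 550 × 7.07 × 190 × 10⁻³ = 443.3 kN (transverse, base value).
(i) R_nwl + R_nwt = 1517 kN; (ii) 0.85 R_nwl + 1.5 R_nwt = 1577 kN.
R_n = max = 1577 kN [governs: (ii)]; R_n/Ω = 788.6 kN.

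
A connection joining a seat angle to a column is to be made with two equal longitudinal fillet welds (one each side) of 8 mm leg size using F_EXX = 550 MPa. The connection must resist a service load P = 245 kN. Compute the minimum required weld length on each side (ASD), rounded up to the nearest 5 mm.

Throat t_e = 0.707 × 8 = 5.656 mm.
r_n/Ω = (0.6 × 550 × 5.656) / 2.0 = 933.2 N/mm = 0.9332 kN/mm.
L_req = P / (r_n/Ω) = 245 / 0.9332 = 262.5 mm total.
Per side: 262.5 / 2 = 131.3 mm.
Round up → use L = 135 mm on each side.

L = 135 mm on each side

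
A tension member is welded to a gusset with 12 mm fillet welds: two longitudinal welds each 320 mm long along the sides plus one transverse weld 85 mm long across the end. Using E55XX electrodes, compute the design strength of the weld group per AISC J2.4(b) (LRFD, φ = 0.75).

E55XX → F_EXX = 550 MPa.
t_e = 0.707 × 12 = 8.484 mm.
R_nwl = 0.6 × 550 × 8.484 × 640 × 10⁻³ = 1792 kN (longitudinal, 2 welds).
R_nwt = 0.6 × 550 × 8.484 × 85 × 10⁻³ = 238 kN (transverse, base value).
(i) R_nwl + R_nwt = 2030 kN; (ii) 0.85 R_nwl + 1.5 R_nwt = 1880 kN.
R_n = max = 2030 kN [governs: (i)]; φR_n = 1522 kN.

φR_n ≈ 1520 kN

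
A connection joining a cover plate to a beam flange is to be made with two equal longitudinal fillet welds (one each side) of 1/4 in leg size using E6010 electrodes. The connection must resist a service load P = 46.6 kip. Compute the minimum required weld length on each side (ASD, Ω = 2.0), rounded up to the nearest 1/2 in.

E60XX → F_EXX = 60 ksi.
Throat t_e = 0.707 × 0.25 = 0.1767 in.
r_n/Ω = (0.6 × 60 × 0.1767) / 2.0 = 3.181 kip/in.
L_req = P / (r_n/Ω) = 46.6 / 3.181 = 14.65 in total.
Per side: 14.65 / 2 = 7.324 in.
Round up → use L = 7.5 in on each side.

L = 7.5 in on each side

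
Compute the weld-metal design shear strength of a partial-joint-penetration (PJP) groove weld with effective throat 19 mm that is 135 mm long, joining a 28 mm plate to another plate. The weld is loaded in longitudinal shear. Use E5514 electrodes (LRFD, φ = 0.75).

E55XX → F_EXX = 550 MPa.
Effective throat (given) t_e = 19 mm.
A_we = 19 × 135 = 2565 mm².
F_nw = 0.6 F_EXX = 330 MPa.
φR_n = 0.75 × 330 × 2565 × 10⁻³ = 634.8 kN.

φR_n ≈ 635 kN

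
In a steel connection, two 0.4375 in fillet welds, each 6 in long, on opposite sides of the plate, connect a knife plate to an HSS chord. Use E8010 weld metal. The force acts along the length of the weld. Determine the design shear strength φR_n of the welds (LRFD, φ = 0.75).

E80XX → F_EXX = 80 ksi.
Effective throat t_e = 0.707 × 0.4375 = 0.3093 in.
Total length L = 12 in; A_we = 0.3093 × 12 = 3.712 in².
F_nw = 0.6 F_EXX = 0.6 × 80 = 48 ksi.
φR_n = 0.75 × 48 × 3.712 = 133.6 kips.

φR_n ≈ 134 kips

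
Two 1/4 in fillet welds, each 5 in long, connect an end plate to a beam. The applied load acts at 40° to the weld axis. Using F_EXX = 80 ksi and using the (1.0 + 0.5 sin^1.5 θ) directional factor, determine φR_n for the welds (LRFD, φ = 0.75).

φR_n ≈ 80 kip

t_e = 0.707 × 0.25 = 0.1767 in; A_we = 0.1767 × 10 = 1.767 in².
Directional factor: 1.0 + 0.5 sin^1.5(40°) = 1.258.
F_nw = 0.6 × 80 × 1.258 = 60.37 ksi.
φR_n = 0.75 × 60.37 × 1.767 = 80.03 kip.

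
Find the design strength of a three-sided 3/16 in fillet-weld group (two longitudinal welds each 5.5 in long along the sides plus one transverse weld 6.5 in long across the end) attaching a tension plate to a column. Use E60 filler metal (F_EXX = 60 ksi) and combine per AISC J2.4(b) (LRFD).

t_e = 0.707 × 0.1875 = 0.1326 in.
R_nwl = 0.6 × 60 × 0.1326 × 11 = 52.49 kips (longitudinal, 2 welds).
R_nwt = 0.6 × 60 × 0.1326 × 6.5 = 31.02 kips (transverse, base value).
(i) R_nwl + R_nwt = 83.51 kips; (ii) 0.85 R_nwl + 1.5 R_nwt = 91.15 kips.
R_n = max = 91.15 kips [governs: (ii)]; φR_n = 68.36 kips.

φR_n ≈ 68.4 kips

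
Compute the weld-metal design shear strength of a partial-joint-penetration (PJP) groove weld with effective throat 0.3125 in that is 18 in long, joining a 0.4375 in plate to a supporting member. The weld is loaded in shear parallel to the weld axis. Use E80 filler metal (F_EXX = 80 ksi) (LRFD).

φR_n ≈ 202 kips

Effective throat (given) t_e = 0.3125 in.
A_we = 0.3125 × 18 = 5.625 in².
F_nw = 0.6 F_EXX = 48 ksi.
φR_n = 0.75 × 48 × 5.625 = 202.5 kips.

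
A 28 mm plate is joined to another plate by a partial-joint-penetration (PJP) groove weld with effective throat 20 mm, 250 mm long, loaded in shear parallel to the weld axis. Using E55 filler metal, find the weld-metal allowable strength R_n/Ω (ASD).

E55XX → F_EXX = 550 MPa.
Effective throat (given) t_e = 20 mm.
A_we = 20 × 250 = 5000 mm².
F_nw = 0.6 F_EXX = 330 MPa.
R_n/Ω = (330 × 5000) / 2.0 × 10⁻³ = 825 kN.

R_n/Ω ≈ 825 kN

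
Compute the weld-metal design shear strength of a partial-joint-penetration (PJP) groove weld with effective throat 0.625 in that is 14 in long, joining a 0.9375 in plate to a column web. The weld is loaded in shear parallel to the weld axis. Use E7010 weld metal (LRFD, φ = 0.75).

φR_n ≈ 276 kips

E70XX → F_EXX = 70 ksi.
Effective throat (given) t_e = 0.625 in.
A_we = 0.625 × 14 = 8.75 in².
F_nw = 0.6 F_EXX = 42 ksi.
φR_n = 0.75 × 42 × 8.75 = 275.6 kips.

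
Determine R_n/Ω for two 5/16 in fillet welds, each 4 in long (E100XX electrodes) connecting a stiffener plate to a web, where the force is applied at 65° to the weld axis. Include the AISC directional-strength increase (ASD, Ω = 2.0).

R_n/Ω ≈ 75.9 kips

E100XX → F_EXX = 100 ksi.
t_e = 0.707 × 0.3125 = 0.2209 in; A_we = 0.2209 × 8 = 1.767 in².
Directional factor: 1.0 + 0.5 sin^1.5(65°) = 1.431.
F_nw = 0.6 × 100 × 1.431 = 85.88 ksi.
R_n/Ω = (85.88 × 1.767) / 2.0 = 75.9 kips.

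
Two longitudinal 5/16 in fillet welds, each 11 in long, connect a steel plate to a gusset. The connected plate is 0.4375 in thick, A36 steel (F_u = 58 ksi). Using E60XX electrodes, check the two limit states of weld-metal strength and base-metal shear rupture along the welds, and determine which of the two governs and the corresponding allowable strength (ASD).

R_n/Ω ≈ 87.5 kip (weld metal governs)

E60XX → F_EXX = 60 ksi.
t_e = 0.707 × 0.3125 = 0.2209 in; L = 22 in.
Weld metal: R_n/Ω = (1/2.0) × 0.6 × 60 × 0.2209 × 22 = 87.49 kip.
Base metal (shear rupture): R_n/Ω = (1/2.0) × 0.6 × 58 × 0.4375 × 22 = 167.5 kip.
Governing: weld metal.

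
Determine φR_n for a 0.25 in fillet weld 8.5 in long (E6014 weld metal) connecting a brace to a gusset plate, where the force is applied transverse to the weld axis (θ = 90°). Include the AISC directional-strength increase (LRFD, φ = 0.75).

E60XX → F_EXX = 60 ksi.
t_e = 0.707 × 0.25 = 0.1767 in; A_we = 0.1767 × 8.5 = 1.502 in².
Directional factor: 1.0 + 0.5 sin^1.5(90°) = 1.5.
F_nw = 0.6 × 60 × 1.5 = 54 ksi.
φR_n = 0.75 × 54 × 1.502 = 60.85 kip.

φR_n ≈ 60.8 kip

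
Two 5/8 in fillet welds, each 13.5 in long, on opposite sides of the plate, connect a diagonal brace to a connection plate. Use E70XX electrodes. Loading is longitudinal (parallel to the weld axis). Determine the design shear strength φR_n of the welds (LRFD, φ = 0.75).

φR_n ≈ 376 kip

E70XX → F_EXX = 70 ksi.
Effective throat t_e = 0.707 × 0.625 = 0.4419 in.
Total length L = 27 in; A_we = 0.4419 × 27 = 11.93 in².
F_nw = 0.6 F_EXX = 0.6 × 70 = 42 ksi.
φR_n = 0.75 × 42 × 11.93 = 375.8 kip.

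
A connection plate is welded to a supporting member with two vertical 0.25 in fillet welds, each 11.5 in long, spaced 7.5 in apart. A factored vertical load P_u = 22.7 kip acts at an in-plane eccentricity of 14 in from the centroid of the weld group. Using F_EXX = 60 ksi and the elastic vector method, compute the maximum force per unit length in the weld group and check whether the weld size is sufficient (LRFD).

Total weld length L_w = 23 in. Treat welds as unit-width lines.
Polar moment about centroid: J = 2[d³/12 + d(b/2)²] = 2[11.5³/12 + 11.5×3.75²] = 576.9 in³.
Direct shear f_v = P/L_w = 22.7 / 23 = 0.987 kip/in (vertical).
Torsion M = P·e = 22.7 × 14 = 317.8 kip·in.
Critical point at (x, y) = (3.75, 5.75) from centroid. f_tx = M·y/J = 3.167 kip/in; f_ty = M·x/J = 2.066 kip/in.
Resultant f_max = √[f_tx² + (f_v + f_ty)²] = √[3.167² + (0.987 + 2.066)²] = 4.399 kip/in.
Capacity per unit length: φr_n = 0.75 × 0.6 × 60 × (0.707 × 0.25) = 4.772 kip/in.
4.399 ≤ 4.772 → adequate.

f_max ≈ 4.4 kip/in; adequate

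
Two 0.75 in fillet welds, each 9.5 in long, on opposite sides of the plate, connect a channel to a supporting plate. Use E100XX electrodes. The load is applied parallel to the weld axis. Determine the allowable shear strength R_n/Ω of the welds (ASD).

R_n/Ω ≈ 302 kips

E100XX → F_EXX = 100 ksi.
Effective throat t_e = 0.707 × 0.75 = 0.5302 in.
Total length L = 19 in; A_we = 0.5302 × 19 = 10.07 in².
F_nw = 0.6 F_EXX = 0.6 × 100 = 60 ksi.
R_n = 60 × 10.07 = 604.5 kips; R_n/Ω = 604.5/2.0 = 302.2 kips.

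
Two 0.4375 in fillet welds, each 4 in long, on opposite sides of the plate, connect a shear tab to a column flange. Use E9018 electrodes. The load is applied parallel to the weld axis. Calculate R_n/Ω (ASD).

R_n/Ω ≈ 66.8 kips

E90XX → F_EXX = 90 ksi.
Effective throat t_e = 0.707 × 0.4375 = 0.3093 in.
Total length L = 8 in; A_we = 0.3093 × 8 = 2.474 in².
F_nw = 0.6 F_EXX = 0.6 × 90 = 54 ksi.
R_n = 54 × 2.474 = 133.6 kips; R_n/Ω = 133.6/2.0 = 66.81 kips.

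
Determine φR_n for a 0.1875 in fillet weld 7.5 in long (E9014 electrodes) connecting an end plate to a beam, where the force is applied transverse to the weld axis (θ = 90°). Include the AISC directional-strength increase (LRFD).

φR_n ≈ 60.4 kip

E90XX → F_EXX = 90 ksi.
t_e = 0.707 × 0.1875 = 0.1326 in; A_we = 0.1326 × 7.5 = 0.9942 in².
Directional factor: 1.0 + 0.5 sin^1.5(90°) = 1.5.
F_nw = 0.6 × 90 × 1.5 = 81 ksi.
φR_n = 0.75 × 81 × 0.9942 = 60.4 kip.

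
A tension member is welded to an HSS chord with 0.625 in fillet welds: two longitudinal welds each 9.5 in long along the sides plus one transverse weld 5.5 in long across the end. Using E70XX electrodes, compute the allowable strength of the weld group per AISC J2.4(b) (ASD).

E70XX → F_EXX = 70 ksi.
t_e = 0.707 × 0.625 = 0.4419 in.
R_nwl = 0.6 × 70 × 0.4419 × 19 = 352.6 kips (longitudinal, 2 welds).
R_nwt = 0.6 × 70 × 0.4419 × 5.5 = 102.1 kips (transverse, base value).
(i) R_nwl + R_nwt = 454.7 kips; (ii) 0.85 R_nwl + 1.5 R_nwt = 452.8 kips.
R_n = max = 454.7 kips [governs: (i)]; R_n/Ω = 227.3 kips.

R_n/Ω ≈ 227 kips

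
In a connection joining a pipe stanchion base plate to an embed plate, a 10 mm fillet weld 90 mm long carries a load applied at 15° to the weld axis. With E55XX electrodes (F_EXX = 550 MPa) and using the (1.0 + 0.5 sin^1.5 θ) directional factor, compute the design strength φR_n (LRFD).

φR_n ≈ 168 kN

t_e = 0.707 × 10 = 7.07 mm; A_we = 7.07 × 90 = 636.3 mm².
Directional factor: 1.0 + 0.5 sin^1.5(15°) = 1.066.
F_nw = 0.6 × 550 × 1.066 = 351.7 MPa.
φR_n = 0.75 × 351.7 × 636.3 × 10⁻³ = 167.9 kN.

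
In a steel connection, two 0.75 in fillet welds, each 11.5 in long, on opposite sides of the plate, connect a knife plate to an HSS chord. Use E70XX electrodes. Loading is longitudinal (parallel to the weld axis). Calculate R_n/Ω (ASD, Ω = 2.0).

E70XX → F_EXX = 70 ksi.
Effective throat t_e = 0.707 × 0.75 = 0.5302 in.
Total length L = 23 in; A_we = 0.5302 × 23 = 12.2 in².
F_nw = 0.6 F_EXX = 0.6 × 70 = 42 ksi.
R_n = 42 × 12.2 = 512.2 kip; R_n/Ω = 512.2/2.0 = 256.1 kip.

R_n/Ω ≈ 256 kip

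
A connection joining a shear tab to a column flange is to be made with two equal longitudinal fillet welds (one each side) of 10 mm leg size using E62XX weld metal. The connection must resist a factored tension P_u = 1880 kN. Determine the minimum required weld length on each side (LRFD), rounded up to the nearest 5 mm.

E62XX → F_EXX = 620 MPa.
Throat t_e = 0.707 × 10 = 7.07 mm.
φr_n = 0.75 × 0.6 × 620 × 7.07 × 10⁻³ = 1.973 kN/mm.
L_req = P_u / φr_n = 1880 / 1.973 = 953.1 mm total.
Per side: 953.1 / 2 = 476.5 mm.
Round up → use L = 480 mm on each side.

L = 480 mm on each side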